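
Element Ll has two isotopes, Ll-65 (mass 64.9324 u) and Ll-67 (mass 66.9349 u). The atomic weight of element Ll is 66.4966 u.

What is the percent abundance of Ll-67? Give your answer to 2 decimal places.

78.11%

Let x be the fractional abundance of Ll-65; then Ll-67 has abundance 1 − x.
64.9324·x + 66.9349·(1 − x) = 66.4966
(64.9324 − 66.9349)·x = 66.4966 − 66.9349
x = -0.4383 / -2.0025 = 0.21888 → 21.89% Ll-65, 78.11% Ll-67.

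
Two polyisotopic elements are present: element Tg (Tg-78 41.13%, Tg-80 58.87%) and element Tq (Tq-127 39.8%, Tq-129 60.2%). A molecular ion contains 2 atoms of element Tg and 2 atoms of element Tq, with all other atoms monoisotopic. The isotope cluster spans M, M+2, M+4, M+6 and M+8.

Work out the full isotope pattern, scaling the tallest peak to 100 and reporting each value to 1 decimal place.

Element Tg pattern (n=2): 0.16916769 : 0.48426462 : 0.34656769
Element Tq pattern (n=2): 0.158404 : 0.479192 : 0.362404
Convolve the two distributions (both contribute in 2-u steps):
  M: 0.16916769×0.158404 = 0.026797
  M+2: 0.16916769×0.479192 + 0.48426462×0.158404 = 0.157773
  M+4: 0.16916769×0.362404 + 0.48426462×0.479192 + 0.34656769×0.158404 = 0.348260
  M+6: 0.48426462×0.362404 + 0.34656769×0.479192 = 0.341572
  M+8: 0.34656769×0.362404 = 0.125598
Scale to base peak (0.348260) = 100: 7.7 : 45.3 : 100.0 : 98.1 : 36.1

7.7 : 45.3 : 100.0 : 98.1 : 36.1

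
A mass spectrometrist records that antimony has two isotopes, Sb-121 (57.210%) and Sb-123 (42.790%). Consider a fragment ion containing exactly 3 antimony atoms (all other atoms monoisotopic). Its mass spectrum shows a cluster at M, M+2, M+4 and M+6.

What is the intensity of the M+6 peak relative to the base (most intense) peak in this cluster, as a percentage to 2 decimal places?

Term probabilities: M 0.1872, M+2 0.4202, M+4 0.3143, M+6 0.0783. Base peak = M+2.
P(M+2) = C(3,1) × 0.57210^2 × 0.42790^1 = 3 × 0.32729841 × 0.4279 = 0.420153 (base)
P(M+6) = C(3,3) × 0.57210^0 × 0.42790^3 = 1 × 1.0000 × 0.07834781 = 0.078348
Relative intensity = 0.078348 / 0.420153 × 100 = 18.65

18.65%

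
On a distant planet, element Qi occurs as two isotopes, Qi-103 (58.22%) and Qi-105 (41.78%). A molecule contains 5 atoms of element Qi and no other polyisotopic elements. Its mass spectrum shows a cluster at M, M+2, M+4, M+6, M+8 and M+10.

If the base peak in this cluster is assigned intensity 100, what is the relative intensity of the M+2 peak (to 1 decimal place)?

(0.5822 + 0.4178)^5 gives M 0.0669, M+2 0.2400, M+4 0.3445, M+6 0.2472, M+8 0.0887, M+10 0.0127; the largest is M+4.
P(M+4) = C(5,2) × 0.5822^3 × 0.4178^2 = 10 × 0.19734067 × 0.17455684 = 0.344472 (base)
P(M+2) = C(5,1) × 0.5822^4 × 0.4178^1 = 5 × 0.11489174 × 0.4178 = 0.240009
Relative intensity = 0.240009 / 0.344472 × 100 = 69.7

69.7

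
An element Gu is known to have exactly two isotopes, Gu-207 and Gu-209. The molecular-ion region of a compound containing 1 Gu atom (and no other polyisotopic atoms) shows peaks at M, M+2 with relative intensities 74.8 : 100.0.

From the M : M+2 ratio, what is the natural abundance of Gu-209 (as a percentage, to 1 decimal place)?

If p is the fraction of Gu that is Gu-207, then I(M+2)/I(M) = [C(1,1)·p^0·(1−p)] / p^1 = 1·(1−p)/p = 100.0/74.8 = 1.3369
(1−p)/p = 1.3369/1 = 1.3369  ⇒  p = 1/(1 + 1.3369) = 0.4279
Gu-207: 42.8%, Gu-209: 57.2%.

57.2%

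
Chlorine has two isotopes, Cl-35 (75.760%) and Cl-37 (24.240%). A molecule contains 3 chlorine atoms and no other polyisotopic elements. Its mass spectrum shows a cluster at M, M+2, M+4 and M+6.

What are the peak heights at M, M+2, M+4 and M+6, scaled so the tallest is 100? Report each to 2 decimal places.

100.00 : 95.99 : 30.71 : 3.28

Expanding (0.75760 + 0.24240)^3:
P(M) = 0.75760^3 = 0.434830
P(M+2) = 3 × 0.75760^2 × 0.24240^1 = 0.417382
P(M+4) = 3 × 0.75760^1 × 0.24240^2 = 0.133545
P(M+6) = 0.24240^3 = 0.014243
The M peak is largest (0.434830); scaling to 100 gives 100.00 : 95.99 : 30.71 : 3.28.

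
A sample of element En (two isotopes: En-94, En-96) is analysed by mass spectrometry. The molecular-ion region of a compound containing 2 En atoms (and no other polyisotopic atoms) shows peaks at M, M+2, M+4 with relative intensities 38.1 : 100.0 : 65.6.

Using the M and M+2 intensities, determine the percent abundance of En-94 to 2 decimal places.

Let p = fractional abundance of En-94. I(M+2)/I(M) = [C(2,1)·p^1·(1−p)] / p^2 = 2·(1−p)/p = 100.0/38.1 = 2.6247
(1−p)/p = 2.6247/2 = 1.3123  ⇒  p = 1/(1 + 1.3123) = 0.4325
En-94: 43.25%, En-96: 56.75%.

43.25%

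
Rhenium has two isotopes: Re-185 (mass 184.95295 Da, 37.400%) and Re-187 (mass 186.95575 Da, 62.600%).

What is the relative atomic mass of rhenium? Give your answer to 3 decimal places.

Weight each isotope mass by its fractional abundance: 0.37400 × 184.95295 + 0.62600 × 186.95575
= 69.172403 + 117.034300 = 186.206703 Da

186.207 Da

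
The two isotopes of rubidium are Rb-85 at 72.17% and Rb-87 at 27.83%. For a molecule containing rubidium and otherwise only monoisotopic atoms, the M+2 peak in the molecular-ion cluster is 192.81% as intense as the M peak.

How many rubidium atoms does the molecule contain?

5

The M+2/M ratio from n Rb atoms is n · q/p = n · 0.2783/0.7217.
n = 1.9281 × 0.7217/0.2783 = 5.00 ≈ 5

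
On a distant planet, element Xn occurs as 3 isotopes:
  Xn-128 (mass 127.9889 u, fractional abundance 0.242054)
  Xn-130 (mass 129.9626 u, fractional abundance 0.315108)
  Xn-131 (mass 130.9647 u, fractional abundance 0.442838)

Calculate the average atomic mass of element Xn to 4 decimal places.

129.9286 u

Ar = Σ fᵢ·mᵢ = 0.242054 × 127.9889 + 0.315108 × 129.9626 + 0.442838 × 130.9647
= 30.98023 + 40.95225 + 57.99615 = 129.92863 u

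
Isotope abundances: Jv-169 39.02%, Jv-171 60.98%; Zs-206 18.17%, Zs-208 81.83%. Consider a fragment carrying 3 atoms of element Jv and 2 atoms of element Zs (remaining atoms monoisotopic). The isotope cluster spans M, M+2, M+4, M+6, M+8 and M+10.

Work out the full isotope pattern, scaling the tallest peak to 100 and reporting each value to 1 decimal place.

Element Jv pattern (n=3): 0.05941031 : 0.2785372 : 0.43529468 : 0.22675781
Element Zs pattern (n=2): 0.03301489 : 0.29737022 : 0.66961489
Convolve the two distributions (both contribute in 2-u steps):
  M: 0.05941031×0.03301489 = 0.001961
  M+2: 0.05941031×0.29737022 + 0.2785372×0.03301489 = 0.026863
  M+4: 0.05941031×0.66961489 + 0.2785372×0.29737022 + 0.43529468×0.03301489 = 0.136982
  M+6: 0.2785372×0.66961489 + 0.43529468×0.29737022 + 0.22675781×0.03301489 = 0.323443
  M+8: 0.43529468×0.66961489 + 0.22675781×0.29737022 = 0.358911
  M+10: 0.22675781×0.66961489 = 0.151840
Scale to base peak (0.358911) = 100: 0.5 : 7.5 : 38.2 : 90.1 : 100.0 : 42.3

0.5 : 7.5 : 38.2 : 90.1 : 100.0 : 42.3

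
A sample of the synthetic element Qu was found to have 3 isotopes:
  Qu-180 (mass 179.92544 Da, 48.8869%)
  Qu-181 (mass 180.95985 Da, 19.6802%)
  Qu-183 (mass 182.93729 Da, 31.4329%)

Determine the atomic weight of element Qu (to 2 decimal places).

Ar = Σ fᵢ·mᵢ = 0.488869 × 179.92544 + 0.196802 × 180.95985 + 0.314329 × 182.93729
= 87.959970 + 35.613260 + 57.502495 = 181.075725 Da

181.08 Da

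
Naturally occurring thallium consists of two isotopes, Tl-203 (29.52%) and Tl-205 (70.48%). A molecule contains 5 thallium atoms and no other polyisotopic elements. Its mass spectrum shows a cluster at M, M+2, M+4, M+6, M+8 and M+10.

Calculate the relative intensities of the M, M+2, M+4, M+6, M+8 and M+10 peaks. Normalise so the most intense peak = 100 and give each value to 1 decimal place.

0.6 : 7.3 : 35.1 : 83.8 : 100.0 : 47.8

Expanding (0.2952 + 0.7048)^5:
P(M) = 0.2952^5 = 0.002242
P(M+2) = 5 × 0.2952^4 × 0.7048^1 = 0.026761
P(M+4) = 10 × 0.2952^3 × 0.7048^2 = 0.127785
P(M+6) = 10 × 0.2952^2 × 0.7048^3 = 0.305092
P(M+8) = 5 × 0.2952^1 × 0.7048^4 = 0.364208
P(M+10) = 0.7048^5 = 0.173912
The M+8 peak is largest (0.364208); scaling to 100 gives 0.6 : 7.3 : 35.1 : 83.8 : 100.0 : 47.8.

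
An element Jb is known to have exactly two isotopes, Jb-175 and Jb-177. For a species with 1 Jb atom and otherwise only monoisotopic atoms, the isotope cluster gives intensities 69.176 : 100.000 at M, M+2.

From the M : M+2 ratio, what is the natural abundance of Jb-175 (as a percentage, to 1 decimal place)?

40.9%

If p is the fraction of Jb that is Jb-175, then I(M+2)/I(M) = [C(1,1)·p^0·(1−p)] / p^1 = 1·(1−p)/p = 100.000/69.176 = 1.4456
(1−p)/p = 1.4456/1 = 1.4456  ⇒  p = 1/(1 + 1.4456) = 0.4089
Jb-175: 40.9%, Jb-177: 59.1%.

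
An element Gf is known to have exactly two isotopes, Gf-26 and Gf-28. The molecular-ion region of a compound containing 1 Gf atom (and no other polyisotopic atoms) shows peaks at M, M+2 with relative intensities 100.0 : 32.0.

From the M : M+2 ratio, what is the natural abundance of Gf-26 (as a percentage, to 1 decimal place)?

If p is the fraction of Gf that is Gf-26, then I(M+2)/I(M) = [C(1,1)·p^0·(1−p)] / p^1 = 1·(1−p)/p = 32.0/100.0 = 0.3200
(1−p)/p = 0.3200/1 = 0.3200  ⇒  p = 1/(1 + 0.3200) = 0.7576
Gf-26: 75.8%, Gf-28: 24.2%.

75.8%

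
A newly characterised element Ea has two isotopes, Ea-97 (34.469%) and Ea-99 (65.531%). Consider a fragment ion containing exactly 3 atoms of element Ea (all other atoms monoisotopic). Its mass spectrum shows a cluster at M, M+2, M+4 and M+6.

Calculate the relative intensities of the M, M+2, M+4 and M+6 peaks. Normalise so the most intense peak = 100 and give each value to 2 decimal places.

Each Ea atom is independently Ea-97 (p = 0.34469) or Ea-99 (q = 0.65531); the cluster is the binomial expansion (p + q)^3.
P(M) = 0.34469^3 = 0.040953
P(M+2) = 3 × 0.34469^2 × 0.65531^1 = 0.233574
P(M+4) = 3 × 0.34469^1 × 0.65531^2 = 0.444062
P(M+6) = 0.65531^3 = 0.281411
The M+4 peak is largest (0.444062); scaling to 100 gives 9.22 : 52.60 : 100.00 : 63.37.

9.22 : 52.60 : 100.00 : 63.37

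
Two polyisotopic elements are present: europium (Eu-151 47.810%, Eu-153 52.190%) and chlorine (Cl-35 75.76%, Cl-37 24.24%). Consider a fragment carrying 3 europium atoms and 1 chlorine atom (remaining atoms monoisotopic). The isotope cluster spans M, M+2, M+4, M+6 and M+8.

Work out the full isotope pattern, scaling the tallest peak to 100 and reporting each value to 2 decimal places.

Europium pattern (n=3): 0.10928391 : 0.3578871 : 0.39067407 : 0.14215492
Chlorine pattern (n=1): 0.7576 : 0.2424
Convolve the two distributions (both contribute in 2-u steps):
  M: 0.10928391×0.7576 = 0.082793
  M+2: 0.10928391×0.2424 + 0.3578871×0.7576 = 0.297626
  M+4: 0.3578871×0.2424 + 0.39067407×0.7576 = 0.382727
  M+6: 0.39067407×0.2424 + 0.14215492×0.7576 = 0.202396
  M+8: 0.14215492×0.2424 = 0.034458
Scale to base peak (0.382727) = 100: 21.63 : 77.76 : 100.00 : 52.88 : 9.00

21.63 : 77.76 : 100.00 : 52.88 : 9.00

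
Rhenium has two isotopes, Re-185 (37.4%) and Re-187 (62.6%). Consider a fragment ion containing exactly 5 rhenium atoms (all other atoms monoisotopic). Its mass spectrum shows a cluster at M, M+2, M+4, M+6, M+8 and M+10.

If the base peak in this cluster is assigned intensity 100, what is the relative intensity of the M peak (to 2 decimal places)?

Binomial terms of (0.374 + 0.626)^5: M 0.0073, M+2 0.0612, M+4 0.2050, M+6 0.3431, M+8 0.2872, M+10 0.0961 → M+6 is the base peak.
P(M+6) = C(5,3) × 0.374^2 × 0.626^3 = 10 × 0.139876 × 0.24531438 = 0.343136 (base)
P(M) = C(5,0) × 0.374^5 × 0.626^0 = 1 × 0.00731742 × 1.0000 = 0.007317
Relative intensity = 0.007317 / 0.343136 × 100 = 2.13

2.13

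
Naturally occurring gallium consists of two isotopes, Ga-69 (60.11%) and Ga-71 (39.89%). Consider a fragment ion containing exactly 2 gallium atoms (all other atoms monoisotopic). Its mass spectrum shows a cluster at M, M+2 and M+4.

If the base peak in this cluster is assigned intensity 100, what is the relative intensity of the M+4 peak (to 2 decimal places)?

33.18

(0.6011 + 0.3989)^2 gives M 0.3613, M+2 0.4796, M+4 0.1591; the largest is M+2.
P(M+2) = C(2,1) × 0.6011^1 × 0.3989^1 = 2 × 0.6011 × 0.3989 = 0.479558 (base)
P(M+4) = C(2,2) × 0.6011^0 × 0.3989^2 = 1 × 1.0000 × 0.15912121 = 0.159121
Relative intensity = 0.159121 / 0.479558 × 100 = 33.18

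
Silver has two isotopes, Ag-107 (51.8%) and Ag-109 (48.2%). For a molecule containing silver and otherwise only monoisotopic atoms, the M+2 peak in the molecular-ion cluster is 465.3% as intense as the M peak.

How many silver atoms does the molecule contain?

5

The M+2/M ratio from n Ag atoms is n · q/p = n · 0.482/0.518.
n = 4.653 × 0.518/0.482 = 5.00 ≈ 5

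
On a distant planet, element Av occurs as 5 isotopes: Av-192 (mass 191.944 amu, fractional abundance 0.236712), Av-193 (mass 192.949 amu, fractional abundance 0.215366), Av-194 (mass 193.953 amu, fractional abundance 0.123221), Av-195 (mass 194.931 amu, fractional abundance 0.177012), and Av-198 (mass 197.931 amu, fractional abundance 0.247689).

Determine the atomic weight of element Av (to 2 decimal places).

194.42 amu

The abundance-weighted mean is 0.236712 × 191.944 + 0.215366 × 192.949 + 0.123221 × 193.953 + 0.177012 × 194.931 + 0.247689 × 197.931
= 45.4354 + 41.5547 + 23.8991 + 34.5051 + 49.0253 = 194.4196 amu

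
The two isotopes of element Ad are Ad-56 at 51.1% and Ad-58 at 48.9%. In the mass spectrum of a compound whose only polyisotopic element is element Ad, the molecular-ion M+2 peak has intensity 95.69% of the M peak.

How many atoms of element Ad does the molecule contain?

With n Ad atoms, P(M+2)/P(M) = C(n,1)·p^(n−1)q / p^n = n·q/p = n · 0.489/0.511.
n = 0.9569 × 0.511/0.489 = 1.00 ≈ 1

1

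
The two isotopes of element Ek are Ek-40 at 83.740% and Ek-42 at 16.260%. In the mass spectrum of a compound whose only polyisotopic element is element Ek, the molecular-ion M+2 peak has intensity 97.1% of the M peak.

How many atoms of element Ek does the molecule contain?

5

With n Ek atoms, P(M+2)/P(M) = C(n,1)·p^(n−1)q / p^n = n·q/p = n · 0.16260/0.83740.
n = 0.971 × 0.83740/0.16260 = 5.00 ≈ 5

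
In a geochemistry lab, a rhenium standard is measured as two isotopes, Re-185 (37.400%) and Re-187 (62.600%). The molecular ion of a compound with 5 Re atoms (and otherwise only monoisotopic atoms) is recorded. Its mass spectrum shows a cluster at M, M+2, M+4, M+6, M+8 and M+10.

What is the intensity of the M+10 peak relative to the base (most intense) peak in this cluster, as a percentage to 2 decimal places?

28.02%

Binomial terms of (0.37400 + 0.62600)^5: M 0.0073, M+2 0.0612, M+4 0.2050, M+6 0.3431, M+8 0.2872, M+10 0.0961 → M+6 is the base peak.
P(M+6) = C(5,3) × 0.37400^2 × 0.62600^3 = 10 × 0.139876 × 0.24531438 = 0.343136 (base)
P(M+10) = C(5,5) × 0.37400^0 × 0.62600^5 = 1 × 1.0000 × 0.09613282 = 0.096133
Relative intensity = 0.096133 / 0.343136 × 100 = 28.02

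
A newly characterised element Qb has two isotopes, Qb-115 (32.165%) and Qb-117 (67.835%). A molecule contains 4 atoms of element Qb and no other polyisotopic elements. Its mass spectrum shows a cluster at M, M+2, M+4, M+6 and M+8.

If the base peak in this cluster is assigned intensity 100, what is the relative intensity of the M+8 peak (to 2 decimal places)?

52.72

(0.32165 + 0.67835)^4 gives M 0.0107, M+2 0.0903, M+4 0.2856, M+6 0.4016, M+8 0.2117; the largest is M+6.
P(M+6) = C(4,3) × 0.32165^1 × 0.67835^3 = 4 × 0.32165 × 0.31214867 = 0.401610 (base)
P(M+8) = C(4,4) × 0.32165^0 × 0.67835^4 = 1 × 1.0000 × 0.21174605 = 0.211746
Relative intensity = 0.211746 / 0.401610 × 100 = 52.72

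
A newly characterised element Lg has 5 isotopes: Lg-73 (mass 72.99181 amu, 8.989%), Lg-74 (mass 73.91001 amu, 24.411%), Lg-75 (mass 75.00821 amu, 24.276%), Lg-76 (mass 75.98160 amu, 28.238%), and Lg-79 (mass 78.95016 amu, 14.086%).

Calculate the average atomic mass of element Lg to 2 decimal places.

75.39 amu

Average mass = Σ (abundance × isotope mass) = 0.08989 × 72.99181 + 0.24411 × 73.91001 + 0.24276 × 75.00821 + 0.28238 × 75.98160 + 0.14086 × 78.95016
= 6.561234 + 18.042173 + 18.208993 + 21.455684 + 11.120920 = 75.389004 amu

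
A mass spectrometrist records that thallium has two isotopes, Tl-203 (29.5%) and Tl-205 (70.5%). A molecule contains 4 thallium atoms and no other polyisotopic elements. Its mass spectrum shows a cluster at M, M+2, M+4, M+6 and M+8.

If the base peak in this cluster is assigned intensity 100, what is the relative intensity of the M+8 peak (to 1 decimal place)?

Binomial terms of (0.295 + 0.705)^4: M 0.0076, M+2 0.0724, M+4 0.2595, M+6 0.4135, M+8 0.2470 → M+6 is the base peak.
P(M+6) = C(4,3) × 0.295^1 × 0.705^3 = 4 × 0.2950 × 0.35040263 = 0.413475 (base)
P(M+8) = C(4,4) × 0.295^0 × 0.705^4 = 1 × 1.0000 × 0.24703385 = 0.247034
Relative intensity = 0.247034 / 0.413475 × 100 = 59.7

59.7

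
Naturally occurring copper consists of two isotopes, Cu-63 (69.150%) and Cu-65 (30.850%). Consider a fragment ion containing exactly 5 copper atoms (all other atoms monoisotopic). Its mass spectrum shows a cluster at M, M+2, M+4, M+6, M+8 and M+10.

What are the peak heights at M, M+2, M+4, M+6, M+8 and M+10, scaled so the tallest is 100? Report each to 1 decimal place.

44.8 : 100.0 : 89.2 : 39.8 : 8.9 : 0.8

Expanding (0.69150 + 0.30850)^5:
P(M) = 0.69150^5 = 0.158111
P(M+2) = 5 × 0.69150^4 × 0.30850^1 = 0.352691
P(M+4) = 10 × 0.69150^3 × 0.30850^2 = 0.314693
P(M+6) = 10 × 0.69150^2 × 0.30850^3 = 0.140394
P(M+8) = 5 × 0.69150^1 × 0.30850^4 = 0.031317
P(M+10) = 0.30850^5 = 0.002794
The M+2 peak is largest (0.352691); scaling to 100 gives 44.8 : 100.0 : 89.2 : 39.8 : 8.9 : 0.8.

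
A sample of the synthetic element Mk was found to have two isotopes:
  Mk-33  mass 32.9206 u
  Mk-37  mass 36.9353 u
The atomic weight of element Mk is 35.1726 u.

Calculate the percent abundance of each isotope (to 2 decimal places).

Mk-33: 43.91%, Mk-37: 56.09%

Writing the weighted mean with unknown fraction x of Mk-33:
32.9206·x + 36.9353·(1 − x) = 35.1726
(32.9206 − 36.9353)·x = 35.1726 − 36.9353
x = -1.7627 / -4.0147 = 0.43906 → 43.91% Mk-33, 56.09% Mk-37.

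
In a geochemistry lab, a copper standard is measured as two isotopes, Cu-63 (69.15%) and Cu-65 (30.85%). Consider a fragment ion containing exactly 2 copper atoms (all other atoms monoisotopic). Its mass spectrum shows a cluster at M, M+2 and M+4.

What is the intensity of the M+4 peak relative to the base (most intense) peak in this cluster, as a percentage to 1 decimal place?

Term probabilities: M 0.4782, M+2 0.4267, M+4 0.0952. Base peak = M.
P(M) = C(2,0) × 0.6915^2 × 0.3085^0 = 1 × 0.47817225 × 1.0000 = 0.478172 (base)
P(M+4) = C(2,2) × 0.6915^0 × 0.3085^2 = 1 × 1.0000 × 0.09517225 = 0.095172
Relative intensity = 0.095172 / 0.478172 × 100 = 19.9

19.9%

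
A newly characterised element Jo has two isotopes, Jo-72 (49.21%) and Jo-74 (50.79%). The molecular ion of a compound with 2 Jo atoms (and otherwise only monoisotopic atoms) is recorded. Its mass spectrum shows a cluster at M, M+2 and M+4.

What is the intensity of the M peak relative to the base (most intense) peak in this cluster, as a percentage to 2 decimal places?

48.44%

Term probabilities: M 0.2422, M+2 0.4999, M+4 0.2580. Base peak = M+2.
P(M+2) = C(2,1) × 0.4921^1 × 0.5079^1 = 2 × 0.4921 × 0.5079 = 0.499875 (base)
P(M) = C(2,0) × 0.4921^2 × 0.5079^0 = 1 × 0.24216241 × 1.0000 = 0.242162
Relative intensity = 0.242162 / 0.499875 × 100 = 48.44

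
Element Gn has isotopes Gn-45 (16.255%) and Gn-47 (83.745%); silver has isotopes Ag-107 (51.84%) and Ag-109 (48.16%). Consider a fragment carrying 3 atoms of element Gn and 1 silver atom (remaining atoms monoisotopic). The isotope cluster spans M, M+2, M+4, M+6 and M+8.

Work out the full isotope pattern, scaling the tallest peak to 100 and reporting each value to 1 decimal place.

Element Gn pattern (n=3): 0.00429498 : 0.06638257 : 0.34199992 : 0.58732253
Silver pattern (n=1): 0.5184 : 0.4816
Convolve the two distributions (both contribute in 2-u steps):
  M: 0.00429498×0.5184 = 0.002227
  M+2: 0.00429498×0.4816 + 0.06638257×0.5184 = 0.036481
  M+4: 0.06638257×0.4816 + 0.34199992×0.5184 = 0.209263
  M+6: 0.34199992×0.4816 + 0.58732253×0.5184 = 0.469175
  M+8: 0.58732253×0.4816 = 0.282855
Scale to base peak (0.469175) = 100: 0.5 : 7.8 : 44.6 : 100.0 : 60.3

0.5 : 7.8 : 44.6 : 100.0 : 60.3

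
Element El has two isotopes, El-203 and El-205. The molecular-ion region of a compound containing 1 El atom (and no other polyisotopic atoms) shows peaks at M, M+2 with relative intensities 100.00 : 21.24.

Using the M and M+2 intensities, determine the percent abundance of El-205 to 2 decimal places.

If p is the fraction of El that is El-203, then I(M+2)/I(M) = [C(1,1)·p^0·(1−p)] / p^1 = 1·(1−p)/p = 21.24/100.00 = 0.2124
(1−p)/p = 0.2124/1 = 0.2124  ⇒  p = 1/(1 + 0.2124) = 0.8248
El-203: 82.48%, El-205: 17.52%.

17.52%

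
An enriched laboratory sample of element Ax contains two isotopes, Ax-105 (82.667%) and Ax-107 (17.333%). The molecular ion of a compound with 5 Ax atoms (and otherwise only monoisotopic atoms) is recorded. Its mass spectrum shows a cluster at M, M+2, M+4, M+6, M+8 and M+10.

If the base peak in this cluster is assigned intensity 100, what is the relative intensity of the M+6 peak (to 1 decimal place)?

(0.82667 + 0.17333)^5 gives M 0.3861, M+2 0.4047, M+4 0.1697, M+6 0.0356, M+8 0.0037, M+10 0.0002; the largest is M+2.
P(M+2) = C(5,1) × 0.82667^4 × 0.17333^1 = 5 × 0.46701272 × 0.17333 = 0.404737 (base)
P(M+6) = C(5,3) × 0.82667^2 × 0.17333^3 = 10 × 0.68338329 × 0.0052074 = 0.035587
Relative intensity = 0.035587 / 0.404737 × 100 = 8.8

8.8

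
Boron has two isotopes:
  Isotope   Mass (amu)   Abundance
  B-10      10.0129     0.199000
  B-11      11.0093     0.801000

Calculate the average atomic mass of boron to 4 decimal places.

The abundance-weighted mean is 0.199000 × 10.0129 + 0.801000 × 11.0093
= 1.99257 + 8.81845 = 10.81102 amu

10.8110 amu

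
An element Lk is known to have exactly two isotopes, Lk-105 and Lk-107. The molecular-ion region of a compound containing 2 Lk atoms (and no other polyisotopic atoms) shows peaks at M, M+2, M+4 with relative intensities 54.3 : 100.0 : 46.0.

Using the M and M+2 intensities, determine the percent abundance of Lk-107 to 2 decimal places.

47.94%

Let p = fractional abundance of Lk-105. I(M+2)/I(M) = [C(2,1)·p^1·(1−p)] / p^2 = 2·(1−p)/p = 100.0/54.3 = 1.8416
(1−p)/p = 1.8416/2 = 0.9208  ⇒  p = 1/(1 + 0.9208) = 0.5206
Lk-105: 52.06%, Lk-107: 47.94%.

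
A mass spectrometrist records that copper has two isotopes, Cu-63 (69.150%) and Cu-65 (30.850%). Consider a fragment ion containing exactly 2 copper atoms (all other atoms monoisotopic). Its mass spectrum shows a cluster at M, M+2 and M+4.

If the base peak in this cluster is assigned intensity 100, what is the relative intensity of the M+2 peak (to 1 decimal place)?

(0.69150 + 0.30850)^2 gives M 0.4782, M+2 0.4267, M+4 0.0952; the largest is M.
P(M) = C(2,0) × 0.69150^2 × 0.30850^0 = 1 × 0.47817225 × 1.0000 = 0.478172 (base)
P(M+2) = C(2,1) × 0.69150^1 × 0.30850^1 = 2 × 0.6915 × 0.3085 = 0.426656
Relative intensity = 0.426656 / 0.478172 × 100 = 89.2

89.2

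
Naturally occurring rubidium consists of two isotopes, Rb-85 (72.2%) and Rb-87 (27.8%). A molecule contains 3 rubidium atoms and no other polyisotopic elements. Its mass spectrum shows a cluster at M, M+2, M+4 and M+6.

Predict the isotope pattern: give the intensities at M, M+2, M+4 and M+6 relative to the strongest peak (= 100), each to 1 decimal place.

86.6 : 100.0 : 38.5 : 4.9

Each Rb atom is independently Rb-85 (p = 0.722) or Rb-87 (q = 0.278); the cluster is the binomial expansion (p + q)^3.
P(M) = 0.722^3 = 0.376367
P(M+2) = 3 × 0.722^2 × 0.278^1 = 0.434751
P(M+4) = 3 × 0.722^1 × 0.278^2 = 0.167397
P(M+6) = 0.278^3 = 0.021485
The M+2 peak is largest (0.434751); scaling to 100 gives 86.6 : 100.0 : 38.5 : 4.9.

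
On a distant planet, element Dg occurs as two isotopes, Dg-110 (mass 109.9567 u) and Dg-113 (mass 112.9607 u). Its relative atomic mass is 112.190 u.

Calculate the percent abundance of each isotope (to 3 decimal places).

Dg-110: 25.656%, Dg-113: 74.344%

Let x be the fractional abundance of Dg-110; then Dg-113 has abundance 1 − x.
109.9567·x + 112.9607·(1 − x) = 112.190
(109.9567 − 112.9607)·x = 112.190 − 112.9607
x = -0.7707 / -3.0040 = 0.25656 → 25.656% Dg-110, 74.344% Dg-113.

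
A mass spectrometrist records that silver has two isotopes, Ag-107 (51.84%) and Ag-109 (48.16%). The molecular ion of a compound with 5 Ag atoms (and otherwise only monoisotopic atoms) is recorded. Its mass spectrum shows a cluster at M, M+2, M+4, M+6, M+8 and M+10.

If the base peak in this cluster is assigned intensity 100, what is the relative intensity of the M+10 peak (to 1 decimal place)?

(0.5184 + 0.4816)^5 gives M 0.0374, M+2 0.1739, M+4 0.3231, M+6 0.3002, M+8 0.1394, M+10 0.0259; the largest is M+4.
P(M+4) = C(5,2) × 0.5184^3 × 0.4816^2 = 10 × 0.13931407 × 0.23193856 = 0.323123 (base)
P(M+10) = C(5,5) × 0.5184^0 × 0.4816^5 = 1 × 1.0000 × 0.02590791 = 0.025908
Relative intensity = 0.025908 / 0.323123 × 100 = 8.0

8.0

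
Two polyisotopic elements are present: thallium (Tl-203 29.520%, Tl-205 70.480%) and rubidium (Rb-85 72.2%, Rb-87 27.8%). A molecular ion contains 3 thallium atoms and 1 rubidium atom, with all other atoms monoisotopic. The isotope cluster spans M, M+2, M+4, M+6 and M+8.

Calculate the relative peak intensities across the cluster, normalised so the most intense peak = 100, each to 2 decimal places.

4.95 : 37.38 : 98.34 : 100.00 : 25.95

Thallium pattern (n=3): 0.02572463 : 0.18425524 : 0.43991564 : 0.35010449
Rubidium pattern (n=1): 0.7220 : 0.2780
Convolve the two distributions (both contribute in 2-u steps):
  M: 0.02572463×0.7220 = 0.018573
  M+2: 0.02572463×0.2780 + 0.18425524×0.7220 = 0.140184
  M+4: 0.18425524×0.2780 + 0.43991564×0.7220 = 0.368842
  M+6: 0.43991564×0.2780 + 0.35010449×0.7220 = 0.375072
  M+8: 0.35010449×0.2780 = 0.097329
Scale to base peak (0.375072) = 100: 4.95 : 37.38 : 98.34 : 100.00 : 25.95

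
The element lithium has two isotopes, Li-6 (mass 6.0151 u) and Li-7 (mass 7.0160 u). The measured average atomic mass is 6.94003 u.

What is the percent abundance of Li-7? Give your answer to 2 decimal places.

92.41%

Writing the weighted mean with unknown fraction x of Li-6:
6.0151·x + 7.0160·(1 − x) = 6.94003
(6.0151 − 7.0160)·x = 6.94003 − 7.0160
x = -0.07597 / -1.0009 = 0.07590 → 7.59% Li-6, 92.41% Li-7.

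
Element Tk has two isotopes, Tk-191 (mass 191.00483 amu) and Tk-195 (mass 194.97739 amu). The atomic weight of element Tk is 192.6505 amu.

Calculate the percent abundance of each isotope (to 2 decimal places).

Tk-191: 58.57%, Tk-195: 41.43%

Writing the weighted mean with unknown fraction x of Tk-191:
191.00483·x + 194.97739·(1 − x) = 192.6505
(191.00483 − 194.97739)·x = 192.6505 − 194.97739
x = -2.32689 / -3.97256 = 0.58574 → 58.57% Tk-191, 41.43% Tk-195.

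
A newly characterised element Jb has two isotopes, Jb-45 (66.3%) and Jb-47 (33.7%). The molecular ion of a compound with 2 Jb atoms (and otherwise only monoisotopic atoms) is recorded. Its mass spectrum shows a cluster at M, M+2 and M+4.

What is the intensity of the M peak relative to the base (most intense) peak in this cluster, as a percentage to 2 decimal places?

Binomial terms of (0.663 + 0.337)^2: M 0.4396, M+2 0.4469, M+4 0.1136 → M+2 is the base peak.
P(M+2) = C(2,1) × 0.663^1 × 0.337^1 = 2 × 0.6630 × 0.3370 = 0.446862 (base)
P(M) = C(2,0) × 0.663^2 × 0.337^0 = 1 × 0.439569 × 1.0000 = 0.439569
Relative intensity = 0.439569 / 0.446862 × 100 = 98.37

98.37%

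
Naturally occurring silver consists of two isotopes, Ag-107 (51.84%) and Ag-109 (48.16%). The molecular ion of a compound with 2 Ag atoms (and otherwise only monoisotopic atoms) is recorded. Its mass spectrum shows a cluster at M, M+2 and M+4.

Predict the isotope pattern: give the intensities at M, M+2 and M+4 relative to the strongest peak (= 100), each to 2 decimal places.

53.82 : 100.00 : 46.45

Each Ag atom is independently Ag-107 (p = 0.5184) or Ag-109 (q = 0.4816); the cluster is the binomial expansion (p + q)^2.
P(M) = 0.5184^2 = 0.268739
P(M+2) = 2 × 0.5184^1 × 0.4816^1 = 0.499323
P(M+4) = 0.4816^2 = 0.231939
The M+2 peak is largest (0.499323); scaling to 100 gives 53.82 : 100.00 : 46.45.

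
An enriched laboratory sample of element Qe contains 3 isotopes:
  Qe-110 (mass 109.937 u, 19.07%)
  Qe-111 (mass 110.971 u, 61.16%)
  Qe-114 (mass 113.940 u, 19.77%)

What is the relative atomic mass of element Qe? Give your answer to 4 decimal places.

111.3608 u

The abundance-weighted mean is 0.1907 × 109.937 + 0.6116 × 110.971 + 0.1977 × 113.940
= 20.96499 + 67.86986 + 22.52594 = 111.36079 u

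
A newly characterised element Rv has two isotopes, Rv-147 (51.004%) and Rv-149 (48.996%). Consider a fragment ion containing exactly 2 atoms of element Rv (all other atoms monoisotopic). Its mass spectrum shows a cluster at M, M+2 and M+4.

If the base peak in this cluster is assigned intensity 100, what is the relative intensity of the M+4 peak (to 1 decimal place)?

48.0

(0.51004 + 0.48996)^2 gives M 0.2601, M+2 0.4998, M+4 0.2401; the largest is M+2.
P(M+2) = C(2,1) × 0.51004^1 × 0.48996^1 = 2 × 0.51004 × 0.48996 = 0.499798 (base)
P(M+4) = C(2,2) × 0.51004^0 × 0.48996^2 = 1 × 1.0000 × 0.2400608 = 0.240061
Relative intensity = 0.240061 / 0.499798 × 100 = 48.0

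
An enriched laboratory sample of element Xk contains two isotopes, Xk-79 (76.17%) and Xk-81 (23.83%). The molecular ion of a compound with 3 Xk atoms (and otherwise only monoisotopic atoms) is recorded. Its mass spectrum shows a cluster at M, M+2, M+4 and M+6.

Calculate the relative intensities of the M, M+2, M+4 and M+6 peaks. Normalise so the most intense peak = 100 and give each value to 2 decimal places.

100.00 : 93.86 : 29.36 : 3.06

Each Xk atom is independently Xk-79 (p = 0.7617) or Xk-81 (q = 0.2383); the cluster is the binomial expansion (p + q)^3.
P(M) = 0.7617^3 = 0.441928
P(M+2) = 3 × 0.7617^2 × 0.2383^1 = 0.414776
P(M+4) = 3 × 0.7617^1 × 0.2383^2 = 0.129764
P(M+6) = 0.2383^3 = 0.013532
The M peak is largest (0.441928); scaling to 100 gives 100.00 : 93.86 : 29.36 : 3.06.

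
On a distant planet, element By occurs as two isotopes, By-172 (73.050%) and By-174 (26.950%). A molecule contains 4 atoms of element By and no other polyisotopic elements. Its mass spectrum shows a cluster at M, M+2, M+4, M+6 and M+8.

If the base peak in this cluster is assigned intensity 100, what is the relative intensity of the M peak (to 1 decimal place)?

67.8

Term probabilities: M 0.2848, M+2 0.4202, M+4 0.2325, M+6 0.0572, M+8 0.0053. Base peak = M+2.
P(M+2) = C(4,1) × 0.73050^3 × 0.26950^1 = 4 × 0.3898169 × 0.2695 = 0.420223 (base)
P(M) = C(4,0) × 0.73050^4 × 0.26950^0 = 1 × 0.28476124 × 1.0000 = 0.284761
Relative intensity = 0.284761 / 0.420223 × 100 = 67.8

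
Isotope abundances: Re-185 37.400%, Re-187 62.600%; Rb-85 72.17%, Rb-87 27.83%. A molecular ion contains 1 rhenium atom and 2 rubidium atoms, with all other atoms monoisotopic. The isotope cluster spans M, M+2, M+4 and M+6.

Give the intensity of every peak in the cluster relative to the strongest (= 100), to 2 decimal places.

40.90 : 100.00 : 58.88 : 10.18

Rhenium pattern (n=1): 0.3740 : 0.6260
Rubidium pattern (n=2): 0.52085089 : 0.40169822 : 0.07745089
Convolve the two distributions (both contribute in 2-u steps):
  M: 0.3740×0.52085089 = 0.194798
  M+2: 0.3740×0.40169822 + 0.6260×0.52085089 = 0.476288
  M+4: 0.3740×0.07745089 + 0.6260×0.40169822 = 0.280430
  M+6: 0.6260×0.07745089 = 0.048484
Scale to base peak (0.476288) = 100: 40.90 : 100.00 : 58.88 : 10.18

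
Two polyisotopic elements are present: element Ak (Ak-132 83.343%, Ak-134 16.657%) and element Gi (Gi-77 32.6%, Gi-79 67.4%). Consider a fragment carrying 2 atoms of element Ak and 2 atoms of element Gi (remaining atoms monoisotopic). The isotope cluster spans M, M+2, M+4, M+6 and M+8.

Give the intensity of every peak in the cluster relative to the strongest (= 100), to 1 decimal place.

Element Ak pattern (n=2): 0.69460556 : 0.27764887 : 0.02774556
Element Gi pattern (n=2): 0.106276 : 0.439448 : 0.454276
Convolve the two distributions (both contribute in 2-u steps):
  M: 0.69460556×0.106276 = 0.073820
  M+2: 0.69460556×0.439448 + 0.27764887×0.106276 = 0.334750
  M+4: 0.69460556×0.454276 + 0.27764887×0.439448 + 0.02774556×0.106276 = 0.440504
  M+6: 0.27764887×0.454276 + 0.02774556×0.439448 = 0.138322
  M+8: 0.02774556×0.454276 = 0.012604
Scale to base peak (0.440504) = 100: 16.8 : 76.0 : 100.0 : 31.4 : 2.9

16.8 : 76.0 : 100.0 : 31.4 : 2.9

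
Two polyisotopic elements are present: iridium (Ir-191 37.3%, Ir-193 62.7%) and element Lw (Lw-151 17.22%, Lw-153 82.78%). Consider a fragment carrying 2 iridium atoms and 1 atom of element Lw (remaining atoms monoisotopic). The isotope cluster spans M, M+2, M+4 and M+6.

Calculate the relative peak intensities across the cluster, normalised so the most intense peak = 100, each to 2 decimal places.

Iridium pattern (n=2): 0.139129 : 0.467742 : 0.393129
Element Lw pattern (n=1): 0.1722 : 0.8278
Convolve the two distributions (both contribute in 2-u steps):
  M: 0.139129×0.1722 = 0.023958
  M+2: 0.139129×0.8278 + 0.467742×0.1722 = 0.195716
  M+4: 0.467742×0.8278 + 0.393129×0.1722 = 0.454894
  M+6: 0.393129×0.8278 = 0.325432
Scale to base peak (0.454894) = 100: 5.27 : 43.02 : 100.00 : 71.54

5.27 : 43.02 : 100.00 : 71.54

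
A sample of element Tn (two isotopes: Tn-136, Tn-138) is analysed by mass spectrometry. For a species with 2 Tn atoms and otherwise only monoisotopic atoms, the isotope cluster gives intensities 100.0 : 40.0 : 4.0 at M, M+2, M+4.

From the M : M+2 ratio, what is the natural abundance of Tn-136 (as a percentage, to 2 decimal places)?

If p is the fraction of Tn that is Tn-136, then I(M+2)/I(M) = [C(2,1)·p^1·(1−p)] / p^2 = 2·(1−p)/p = 40.0/100.0 = 0.4000
(1−p)/p = 0.4000/2 = 0.2000  ⇒  p = 1/(1 + 0.2000) = 0.8333
Tn-136: 83.33%, Tn-138: 16.67%.

83.33%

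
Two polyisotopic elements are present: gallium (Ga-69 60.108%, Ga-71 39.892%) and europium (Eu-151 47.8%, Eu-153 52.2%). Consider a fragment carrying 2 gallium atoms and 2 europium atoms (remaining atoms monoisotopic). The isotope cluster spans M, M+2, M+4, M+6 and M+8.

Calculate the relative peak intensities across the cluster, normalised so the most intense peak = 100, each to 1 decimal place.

Gallium pattern (n=2): 0.36129717 : 0.47956567 : 0.15913717
Europium pattern (n=2): 0.228484 : 0.499032 : 0.272484
Convolve the two distributions (both contribute in 2-u steps):
  M: 0.36129717×0.228484 = 0.082551
  M+2: 0.36129717×0.499032 + 0.47956567×0.228484 = 0.289872
  M+4: 0.36129717×0.272484 + 0.47956567×0.499032 + 0.15913717×0.228484 = 0.374127
  M+6: 0.47956567×0.272484 + 0.15913717×0.499032 = 0.210089
  M+8: 0.15913717×0.272484 = 0.043362
Scale to base peak (0.374127) = 100: 22.1 : 77.5 : 100.0 : 56.2 : 11.6

22.1 : 77.5 : 100.0 : 56.2 : 11.6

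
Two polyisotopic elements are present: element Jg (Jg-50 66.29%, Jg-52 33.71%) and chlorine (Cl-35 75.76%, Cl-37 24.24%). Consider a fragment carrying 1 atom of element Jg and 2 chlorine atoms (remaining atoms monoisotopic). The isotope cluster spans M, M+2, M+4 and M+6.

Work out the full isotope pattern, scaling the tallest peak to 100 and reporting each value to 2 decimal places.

87.07 : 100.00 : 37.25 : 4.53

Element Jg pattern (n=1): 0.6629 : 0.3371
Chlorine pattern (n=2): 0.57395776 : 0.36728448 : 0.05875776
Convolve the two distributions (both contribute in 2-u steps):
  M: 0.6629×0.57395776 = 0.380477
  M+2: 0.6629×0.36728448 + 0.3371×0.57395776 = 0.436954
  M+4: 0.6629×0.05875776 + 0.3371×0.36728448 = 0.162762
  M+6: 0.3371×0.05875776 = 0.019807
Scale to base peak (0.436954) = 100: 87.07 : 100.00 : 37.25 : 4.53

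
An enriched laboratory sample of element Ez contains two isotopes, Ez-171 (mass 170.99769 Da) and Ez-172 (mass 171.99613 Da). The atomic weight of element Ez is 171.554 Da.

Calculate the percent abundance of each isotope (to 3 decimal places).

Ez-171: 44.282%, Ez-172: 55.718%

Writing the weighted mean with unknown fraction x of Ez-171:
170.99769·x + 171.99613·(1 − x) = 171.554
(170.99769 − 171.99613)·x = 171.554 − 171.99613
x = -0.44213 / -0.99844 = 0.44282 → 44.282% Ez-171, 55.718% Ez-172.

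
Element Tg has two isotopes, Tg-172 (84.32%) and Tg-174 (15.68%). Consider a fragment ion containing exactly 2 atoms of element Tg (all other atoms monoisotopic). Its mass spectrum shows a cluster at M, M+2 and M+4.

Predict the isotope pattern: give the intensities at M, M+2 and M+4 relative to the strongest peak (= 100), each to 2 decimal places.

100.00 : 37.19 : 3.46

The 2 Tg atoms are independent, so intensities follow the terms of (0.8432 + 0.1568)^2.
P(M) = 0.8432^2 = 0.710986
P(M+2) = 2 × 0.8432^1 × 0.1568^1 = 0.264428
P(M+4) = 0.1568^2 = 0.024586
The M peak is largest (0.710986); scaling to 100 gives 100.00 : 37.19 : 3.46.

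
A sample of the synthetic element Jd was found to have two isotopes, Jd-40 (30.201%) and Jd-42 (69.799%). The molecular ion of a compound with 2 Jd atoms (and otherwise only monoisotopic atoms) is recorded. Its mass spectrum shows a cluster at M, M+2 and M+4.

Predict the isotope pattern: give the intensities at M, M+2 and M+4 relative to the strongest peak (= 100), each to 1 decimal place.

Each Jd atom is independently Jd-40 (p = 0.30201) or Jd-42 (q = 0.69799); the cluster is the binomial expansion (p + q)^2.
P(M) = 0.30201^2 = 0.091210
P(M+2) = 2 × 0.30201^1 × 0.69799^1 = 0.421600
P(M+4) = 0.69799^2 = 0.487190
The M+4 peak is largest (0.487190); scaling to 100 gives 18.7 : 86.5 : 100.0.

18.7 : 86.5 : 100.0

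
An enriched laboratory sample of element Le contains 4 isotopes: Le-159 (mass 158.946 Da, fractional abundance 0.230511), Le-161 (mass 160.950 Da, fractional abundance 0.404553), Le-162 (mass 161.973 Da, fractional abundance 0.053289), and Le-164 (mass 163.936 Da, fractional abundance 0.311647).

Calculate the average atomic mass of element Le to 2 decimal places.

Weight each isotope mass by its fractional abundance: 0.230511 × 158.946 + 0.404553 × 160.950 + 0.053289 × 161.973 + 0.311647 × 163.936
= 36.6388 + 65.1128 + 8.6314 + 51.0902 = 161.4732 Da

161.47 Da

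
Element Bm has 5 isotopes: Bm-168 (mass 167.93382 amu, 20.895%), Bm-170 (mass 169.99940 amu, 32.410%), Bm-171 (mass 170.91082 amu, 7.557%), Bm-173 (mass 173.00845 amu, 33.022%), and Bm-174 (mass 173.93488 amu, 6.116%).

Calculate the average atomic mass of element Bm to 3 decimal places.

170.871 amu

Average mass = Σ (abundance × isotope mass) = 0.20895 × 167.93382 + 0.32410 × 169.99940 + 0.07557 × 170.91082 + 0.33022 × 173.00845 + 0.06116 × 173.93488
= 35.089772 + 55.096806 + 12.915731 + 57.130850 + 10.637857 = 170.871016 amu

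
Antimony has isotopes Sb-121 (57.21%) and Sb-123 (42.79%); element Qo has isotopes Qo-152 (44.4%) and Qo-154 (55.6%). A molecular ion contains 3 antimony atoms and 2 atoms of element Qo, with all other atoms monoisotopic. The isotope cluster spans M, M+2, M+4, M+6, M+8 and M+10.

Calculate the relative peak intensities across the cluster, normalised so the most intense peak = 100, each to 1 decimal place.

11.3 : 53.6 : 100.0 : 91.8 : 41.5 : 7.4

Antimony pattern (n=3): 0.18724742 : 0.42015297 : 0.3142518 : 0.07834781
Element Qo pattern (n=2): 0.197136 : 0.493728 : 0.309136
Convolve the two distributions (both contribute in 2-u steps):
  M: 0.18724742×0.197136 = 0.036913
  M+2: 0.18724742×0.493728 + 0.42015297×0.197136 = 0.175277
  M+4: 0.18724742×0.309136 + 0.42015297×0.493728 + 0.3142518×0.197136 = 0.327277
  M+6: 0.42015297×0.309136 + 0.3142518×0.493728 + 0.07834781×0.197136 = 0.300484
  M+8: 0.3142518×0.309136 + 0.07834781×0.493728 = 0.135829
  M+10: 0.07834781×0.309136 = 0.024220
Scale to base peak (0.327277) = 100: 11.3 : 53.6 : 100.0 : 91.8 : 41.5 : 7.4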